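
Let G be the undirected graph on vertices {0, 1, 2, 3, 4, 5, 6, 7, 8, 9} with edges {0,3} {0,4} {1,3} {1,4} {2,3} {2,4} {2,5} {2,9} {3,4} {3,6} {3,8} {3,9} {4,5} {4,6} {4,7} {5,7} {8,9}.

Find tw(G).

A width-2 tree decomposition is:
Bags: B1 = {2, 3, 4}  B2 = {0, 3, 4}  B3 = {2, 4, 5}  B4 = {1, 3, 4}  B5 = {2, 3, 9}  B6 = {3, 8, 9}  B7 = {4, 5, 7}  B8 = {3, 4, 6}
Tree: B1–B2, B1–B3, B2–B4, B1–B5, B5–B6, B3–B7, B4–B8
The largest bag has 3 vertices, giving width 2; this decomposition certifies tw(G) ≤ 2. For the lower bound, the 3 vertices {3, 8, 9} are pairwise adjacent, and any tree decomposition puts a clique entirely inside one bag — forcing width ≥ 2. Combining the bounds, tw(G) = 2.

2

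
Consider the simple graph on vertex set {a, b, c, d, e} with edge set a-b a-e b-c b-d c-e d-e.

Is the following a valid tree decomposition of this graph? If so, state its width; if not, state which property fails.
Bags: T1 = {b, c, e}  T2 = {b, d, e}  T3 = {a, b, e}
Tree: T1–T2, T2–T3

Every vertex of G appears in some bag (union = {a, b, c, d, e}); every edge is covered by a bag; and for each vertex v the set of bags containing v is connected in the bag tree. The decomposition is therefore valid. The largest bag has 3 vertices, so the width is 2.

Yes; width 2.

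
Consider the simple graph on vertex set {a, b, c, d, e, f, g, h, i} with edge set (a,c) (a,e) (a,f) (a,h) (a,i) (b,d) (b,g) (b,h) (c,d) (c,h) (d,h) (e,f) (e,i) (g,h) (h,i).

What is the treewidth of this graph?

A width-2 tree decomposition is:
Bags: B1 = {c, d, h}  B2 = {b, d, h}  B3 = {a, c, h}  B4 = {b, g, h}  B5 = {a, h, i}  B6 = {a, e, i}  B7 = {a, e, f}
Tree: B1–B2, B1–B3, B2–B4, B3–B5, B5–B6, B6–B7
Each bag holds 3 vertices, so the decomposition has width 2, which upper-bounds the treewidth. Conversely, {a, e, f} is a clique of size 3, and the vertices of any clique must share a bag in every tree decomposition; so some bag has ≥ 3 vertices and tw(G) ≥ 2. Therefore the treewidth is 2.

2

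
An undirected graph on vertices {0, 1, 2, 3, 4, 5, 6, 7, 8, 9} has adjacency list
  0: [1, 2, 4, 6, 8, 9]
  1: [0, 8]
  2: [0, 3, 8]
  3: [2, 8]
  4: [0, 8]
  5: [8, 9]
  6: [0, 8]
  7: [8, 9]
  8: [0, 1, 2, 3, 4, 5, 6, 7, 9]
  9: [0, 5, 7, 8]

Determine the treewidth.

2

A width-2 tree decomposition is:
Bags: B1 = {0, 8, 9}  B2 = {0, 4, 8}  B3 = {7, 8, 9}  B4 = {0, 1, 8}  B5 = {0, 6, 8}  B6 = {5, 8, 9}  B7 = {0, 2, 8}  B8 = {2, 3, 8}
Tree: B1–B2, B1–B3, B1–B4, B2–B5, B1–B6, B1–B7, B7–B8
Each bag holds 3 vertices, so the decomposition has width 2, which upper-bounds the treewidth. For the lower bound, the 3 vertices {0, 1, 8} are pairwise adjacent, and any tree decomposition puts a clique entirely inside one bag — forcing width ≥ 2. The upper and lower bounds meet at 2, so that is the treewidth.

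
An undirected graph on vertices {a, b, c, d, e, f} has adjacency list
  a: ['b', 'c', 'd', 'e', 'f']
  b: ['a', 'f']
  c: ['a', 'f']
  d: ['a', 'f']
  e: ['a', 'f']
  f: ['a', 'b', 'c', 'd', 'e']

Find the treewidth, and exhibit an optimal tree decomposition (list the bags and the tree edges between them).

Treewidth 2.
One optimal decomposition is:
Bags: B1 = {a, d, f}  B2 = {a, e, f}  B3 = {a, b, f}  B4 = {a, c, f}
Tree: B1–B2, B2–B3, B2–B4

The largest bag has 3 vertices, giving width 2; this decomposition certifies tw(G) ≤ 2. Conversely, {a, d, f} is a clique of size 3, and the vertices of any clique must share a bag in every tree decomposition; so some bag has ≥ 3 vertices and tw(G) ≥ 2. Hence tw(G) = 2 exactly.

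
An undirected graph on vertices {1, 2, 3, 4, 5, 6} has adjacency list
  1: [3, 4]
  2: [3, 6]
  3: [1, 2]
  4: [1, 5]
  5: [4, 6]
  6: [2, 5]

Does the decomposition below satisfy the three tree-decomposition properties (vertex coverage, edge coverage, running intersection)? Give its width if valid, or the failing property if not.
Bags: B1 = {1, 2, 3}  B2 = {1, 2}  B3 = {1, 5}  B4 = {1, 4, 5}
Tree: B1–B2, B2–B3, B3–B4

A tree decomposition must satisfy three properties: every vertex lies in some bag; for every edge, both endpoints lie together in some bag; and for every vertex, the bags containing it form a connected subtree. Here vertex 6 appears in no bag, so the decomposition is invalid.

No — vertex 6 appears in no bag.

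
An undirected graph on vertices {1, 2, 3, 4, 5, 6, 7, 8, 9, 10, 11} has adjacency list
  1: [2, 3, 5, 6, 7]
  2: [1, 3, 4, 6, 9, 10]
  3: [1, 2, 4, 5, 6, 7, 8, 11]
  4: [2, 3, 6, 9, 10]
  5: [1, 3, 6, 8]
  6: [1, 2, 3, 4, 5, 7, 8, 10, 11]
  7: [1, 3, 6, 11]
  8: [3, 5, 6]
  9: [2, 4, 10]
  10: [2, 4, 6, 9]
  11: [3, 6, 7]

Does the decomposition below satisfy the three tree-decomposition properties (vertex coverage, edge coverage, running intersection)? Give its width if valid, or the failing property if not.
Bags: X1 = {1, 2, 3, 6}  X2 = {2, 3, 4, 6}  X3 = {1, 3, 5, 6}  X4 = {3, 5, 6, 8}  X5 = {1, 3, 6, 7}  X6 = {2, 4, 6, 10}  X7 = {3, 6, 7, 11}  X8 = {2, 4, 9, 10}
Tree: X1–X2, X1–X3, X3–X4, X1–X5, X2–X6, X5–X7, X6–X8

Yes; width 3.

Checking the three conditions: (i) the bags cover all of {1, 2, 3, 4, 5, 6, 7, 8, 9, 10, 11}; (ii) for each edge, some bag contains both endpoints; (iii) the bags containing any fixed vertex form a subtree. All hold, so the decomposition is valid with width 4 − 1 = 3.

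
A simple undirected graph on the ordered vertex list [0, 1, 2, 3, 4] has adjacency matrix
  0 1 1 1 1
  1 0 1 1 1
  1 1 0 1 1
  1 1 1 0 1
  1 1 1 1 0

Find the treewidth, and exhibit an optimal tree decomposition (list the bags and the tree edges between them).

A single bag containing all 5 vertices is trivially a valid decomposition of width 4. For the lower bound, the 5 vertices {0, 1, 2, 3, 4} are pairwise adjacent, and any tree decomposition puts a clique entirely inside one bag — forcing width ≥ 4. Combining the bounds, tw(G) = 4.

Treewidth 4.
One such decomposition:
Bags: B1 = {0, 1, 2, 3, 4}
Tree: (single bag)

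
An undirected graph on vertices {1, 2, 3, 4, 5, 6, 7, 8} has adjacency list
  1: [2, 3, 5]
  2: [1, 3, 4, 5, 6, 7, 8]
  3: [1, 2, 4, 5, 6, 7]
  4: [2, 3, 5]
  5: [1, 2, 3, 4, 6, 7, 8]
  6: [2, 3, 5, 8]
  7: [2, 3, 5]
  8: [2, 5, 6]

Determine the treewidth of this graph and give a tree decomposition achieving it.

Treewidth 3.
Bags: B1 = {1, 2, 3, 5}  B2 = {2, 3, 5, 7}  B3 = {2, 3, 4, 5}  B4 = {2, 3, 5, 6}  B5 = {2, 5, 6, 8}
Tree: B1–B2, B1–B3, B2–B4, B4–B5

Each bag holds 4 vertices, so the decomposition has width 3, which upper-bounds the treewidth. For the lower bound, the 4 vertices {2, 5, 6, 8} are pairwise adjacent, and any tree decomposition puts a clique entirely inside one bag — forcing width ≥ 3. Hence tw(G) = 3 exactly.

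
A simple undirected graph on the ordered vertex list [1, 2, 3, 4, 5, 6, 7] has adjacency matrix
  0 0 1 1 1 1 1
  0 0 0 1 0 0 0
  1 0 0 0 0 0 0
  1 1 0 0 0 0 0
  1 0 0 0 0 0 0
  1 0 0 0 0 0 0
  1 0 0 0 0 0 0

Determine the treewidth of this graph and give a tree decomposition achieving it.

Treewidth 1.
One such decomposition:
Bags: B1 = {1, 3}  B2 = {1, 6}  B3 = {1, 4}  B4 = {2, 4}  B5 = {1, 5}  B6 = {1, 7}
Tree: B1–B2, B1–B3, B3–B4, B3–B5, B1–B6

The largest bag has 2 vertices, giving width 1; this decomposition certifies tw(G) ≤ 1. G has an edge, so its treewidth is at least 1. The upper and lower bounds meet at 1, so that is the treewidth.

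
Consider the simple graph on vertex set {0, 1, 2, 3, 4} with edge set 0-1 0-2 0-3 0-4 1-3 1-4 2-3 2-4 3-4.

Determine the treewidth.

3

A width-3 tree decomposition is:
Bags: B1 = {0, 2, 3, 4}  B2 = {0, 1, 3, 4}
Tree: B1–B2
Every bag has size at most 4, so the width is 4 − 1 = 3 and tw(G) ≤ 3. For the lower bound, the 4 vertices {0, 1, 3, 4} are pairwise adjacent, and any tree decomposition puts a clique entirely inside one bag — forcing width ≥ 3. Combining the bounds, tw(G) = 3.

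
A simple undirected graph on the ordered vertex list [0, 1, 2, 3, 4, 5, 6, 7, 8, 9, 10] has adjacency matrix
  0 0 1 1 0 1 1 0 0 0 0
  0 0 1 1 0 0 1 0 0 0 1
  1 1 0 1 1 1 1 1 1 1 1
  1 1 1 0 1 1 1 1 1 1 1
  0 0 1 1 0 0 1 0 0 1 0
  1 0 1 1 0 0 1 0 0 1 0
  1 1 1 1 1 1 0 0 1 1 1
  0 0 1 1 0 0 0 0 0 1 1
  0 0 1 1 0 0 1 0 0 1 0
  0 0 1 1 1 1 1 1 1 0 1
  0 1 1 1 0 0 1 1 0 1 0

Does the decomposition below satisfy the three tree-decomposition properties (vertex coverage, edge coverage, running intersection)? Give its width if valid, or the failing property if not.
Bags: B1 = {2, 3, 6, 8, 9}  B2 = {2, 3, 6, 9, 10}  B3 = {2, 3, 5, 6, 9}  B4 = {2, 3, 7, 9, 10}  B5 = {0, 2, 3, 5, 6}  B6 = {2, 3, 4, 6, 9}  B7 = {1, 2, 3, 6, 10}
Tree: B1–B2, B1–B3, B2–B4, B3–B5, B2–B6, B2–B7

Yes; width 4.

Every vertex of G appears in some bag (union = {0, 1, 2, 3, 4, 5, 6, 7, 8, 9, 10}); every edge is covered by a bag; and for each vertex v the set of bags containing v is connected in the bag tree. The decomposition is therefore valid. The largest bag has 5 vertices, so the width is 4.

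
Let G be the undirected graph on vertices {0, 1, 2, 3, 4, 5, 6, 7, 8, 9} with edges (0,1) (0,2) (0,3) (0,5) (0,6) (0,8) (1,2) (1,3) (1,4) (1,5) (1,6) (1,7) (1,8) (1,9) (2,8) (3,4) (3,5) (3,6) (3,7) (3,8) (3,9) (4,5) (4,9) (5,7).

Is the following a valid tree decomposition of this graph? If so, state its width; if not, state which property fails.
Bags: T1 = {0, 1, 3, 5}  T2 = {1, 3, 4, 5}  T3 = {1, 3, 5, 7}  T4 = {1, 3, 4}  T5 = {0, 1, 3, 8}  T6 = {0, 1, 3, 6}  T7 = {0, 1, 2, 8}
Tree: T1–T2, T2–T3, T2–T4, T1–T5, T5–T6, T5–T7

A tree decomposition must satisfy three properties: every vertex lies in some bag; for every edge, both endpoints lie together in some bag; and for every vertex, the bags containing it form a connected subtree. Here vertex 9 appears in no bag, so the decomposition is invalid.

No — vertex 9 appears in no bag.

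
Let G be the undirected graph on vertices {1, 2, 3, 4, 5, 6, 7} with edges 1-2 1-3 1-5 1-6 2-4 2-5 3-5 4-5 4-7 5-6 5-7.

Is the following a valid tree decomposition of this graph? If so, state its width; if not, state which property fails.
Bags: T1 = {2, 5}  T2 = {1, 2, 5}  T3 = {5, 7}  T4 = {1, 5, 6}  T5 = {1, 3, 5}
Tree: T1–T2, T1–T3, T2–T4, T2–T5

A tree decomposition must satisfy three properties: every vertex lies in some bag; for every edge, both endpoints lie together in some bag; and for every vertex, the bags containing it form a connected subtree. Here vertex 4 appears in no bag, so the decomposition is invalid.

No — vertex 4 appears in no bag.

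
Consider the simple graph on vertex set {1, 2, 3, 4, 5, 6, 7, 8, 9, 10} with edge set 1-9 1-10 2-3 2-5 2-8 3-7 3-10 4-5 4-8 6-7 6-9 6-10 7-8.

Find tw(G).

2

A width-2 tree decomposition is:
Bags: B1 = {1, 9, 10}  B2 = {6, 9, 10}  B3 = {3, 6, 10}  B4 = {3, 6, 7}  B5 = {2, 3, 7}  B6 = {2, 7, 8}  B7 = {2, 5, 8}  B8 = {4, 5, 8}
Tree: B1–B2, B2–B3, B3–B4, B4–B5, B5–B6, B6–B7, B7–B8
The largest bag has 3 vertices, giving width 2; this decomposition certifies tw(G) ≤ 2. Since 1–9–6–10–1 is a cycle in G, G is not acyclic. Forests are exactly the graphs of treewidth ≤ 1, so tw(G) ≥ 2. Combining the bounds, tw(G) = 2.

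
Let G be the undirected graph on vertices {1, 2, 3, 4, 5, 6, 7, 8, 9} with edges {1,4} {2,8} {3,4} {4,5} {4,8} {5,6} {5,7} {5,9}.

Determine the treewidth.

A width-1 tree decomposition is:
Bags: B1 = {4, 5}  B2 = {4, 8}  B3 = {5, 6}  B4 = {5, 7}  B5 = {2, 8}  B6 = {5, 9}  B7 = {1, 4}  B8 = {3, 4}
Tree: B1–B2, B1–B3, B3–B4, B2–B5, B4–B6, B2–B7, B1–B8
The largest bag has 2 vertices, giving width 1; this decomposition certifies tw(G) ≤ 1. Since G has at least one edge (e.g. 5–4), it is not an edgeless graph, so tw(G) ≥ 1. Therefore the treewidth is 1.

1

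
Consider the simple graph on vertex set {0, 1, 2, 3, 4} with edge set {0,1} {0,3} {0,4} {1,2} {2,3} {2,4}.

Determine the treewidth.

2

A width-2 tree decomposition is:
Bags: B1 = {0, 2, 3}  B2 = {0, 1, 2}  B3 = {0, 2, 4}
Tree: B1–B2, B2–B3
Every bag has size at most 3, so the width is 3 − 1 = 2 and tw(G) ≤ 2. The edges 0–3–2–1–0 form a cycle, so G is not a tree and its treewidth is at least 2. Combining the bounds, tw(G) = 2.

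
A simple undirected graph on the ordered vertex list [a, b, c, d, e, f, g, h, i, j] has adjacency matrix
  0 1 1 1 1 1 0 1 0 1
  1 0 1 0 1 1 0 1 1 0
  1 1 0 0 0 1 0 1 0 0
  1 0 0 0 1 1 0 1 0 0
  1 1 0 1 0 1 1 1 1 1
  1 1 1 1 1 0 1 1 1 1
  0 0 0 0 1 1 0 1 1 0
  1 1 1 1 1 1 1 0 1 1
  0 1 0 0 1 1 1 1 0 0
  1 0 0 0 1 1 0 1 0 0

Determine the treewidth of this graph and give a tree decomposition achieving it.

Treewidth 4.
One optimal decomposition is:
Bags: B1 = {a, b, e, f, h}  B2 = {b, e, f, h, i}  B3 = {a, b, c, f, h}  B4 = {a, d, e, f, h}  B5 = {a, e, f, h, j}  B6 = {e, f, g, h, i}
Tree: B1–B2, B1–B3, B1–B4, B4–B5, B2–B6

Each bag holds 5 vertices, so the decomposition has width 4, which upper-bounds the treewidth. For the lower bound, the 5 vertices {e, f, g, h, i} are pairwise adjacent, and any tree decomposition puts a clique entirely inside one bag — forcing width ≥ 4. The upper and lower bounds meet at 4, so that is the treewidth.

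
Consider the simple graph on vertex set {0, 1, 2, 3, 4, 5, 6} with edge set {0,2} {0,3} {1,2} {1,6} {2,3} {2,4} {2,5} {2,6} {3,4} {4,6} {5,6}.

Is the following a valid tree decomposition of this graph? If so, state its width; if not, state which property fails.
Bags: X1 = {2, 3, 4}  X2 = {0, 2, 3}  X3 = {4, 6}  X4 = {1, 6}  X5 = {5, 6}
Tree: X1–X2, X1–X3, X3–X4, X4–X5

A tree decomposition must satisfy three properties: every vertex lies in some bag; for every edge, both endpoints lie together in some bag; and for every vertex, the bags containing it form a connected subtree. Here edge (2,6) lies in no bag, so the decomposition is invalid.

No — edge (2,6) lies in no bag.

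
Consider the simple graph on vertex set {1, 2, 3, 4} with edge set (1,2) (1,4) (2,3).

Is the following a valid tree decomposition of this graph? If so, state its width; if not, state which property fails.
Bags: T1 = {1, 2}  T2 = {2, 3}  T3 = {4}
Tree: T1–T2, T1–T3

A tree decomposition must satisfy three properties: every vertex lies in some bag; for every edge, both endpoints lie together in some bag; and for every vertex, the bags containing it form a connected subtree. Here edge (1,4) lies in no bag, so the decomposition is invalid.

No — edge (1,4) lies in no bag.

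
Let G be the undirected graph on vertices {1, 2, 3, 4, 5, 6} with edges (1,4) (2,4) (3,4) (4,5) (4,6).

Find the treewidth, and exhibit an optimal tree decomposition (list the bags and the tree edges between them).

Treewidth 1.
One such decomposition:
Bags: B1 = {4, 6}  B2 = {2, 4}  B3 = {4, 5}  B4 = {3, 4}  B5 = {1, 4}
Tree: B1–B2, B2–B3, B3–B4, B3–B5

Each bag holds 2 vertices, so the decomposition has width 1, which upper-bounds the treewidth. G has an edge, so its treewidth is at least 1. The upper and lower bounds meet at 1, so that is the treewidth.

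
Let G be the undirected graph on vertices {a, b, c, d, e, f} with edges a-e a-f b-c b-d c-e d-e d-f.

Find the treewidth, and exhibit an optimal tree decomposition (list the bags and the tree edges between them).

Each bag holds 3 vertices, so the decomposition has width 2, which upper-bounds the treewidth. Since f–a–e–d–f is a cycle in G, G is not acyclic. Forests are exactly the graphs of treewidth ≤ 1, so tw(G) ≥ 2. The upper and lower bounds meet at 2, so that is the treewidth.

Treewidth 2.
One optimal decomposition is:
Bags: B1 = {a, d, f}  B2 = {a, d, e}  B3 = {b, d, e}  B4 = {b, c, e}
Tree: B1–B2, B2–B3, B3–B4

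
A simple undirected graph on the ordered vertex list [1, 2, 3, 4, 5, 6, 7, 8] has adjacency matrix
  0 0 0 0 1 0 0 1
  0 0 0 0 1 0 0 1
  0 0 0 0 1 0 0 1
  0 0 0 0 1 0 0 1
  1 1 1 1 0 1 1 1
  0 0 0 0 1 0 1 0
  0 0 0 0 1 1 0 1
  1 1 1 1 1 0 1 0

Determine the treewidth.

2

A width-2 tree decomposition is:
Bags: B1 = {5, 7, 8}  B2 = {1, 5, 8}  B3 = {4, 5, 8}  B4 = {5, 6, 7}  B5 = {2, 5, 8}  B6 = {3, 5, 8}
Tree: B1–B2, B1–B3, B1–B4, B2–B5, B2–B6
The largest bag has 3 vertices, giving width 2; this decomposition certifies tw(G) ≤ 2. Conversely, {1, 5, 8} is a clique of size 3, and the vertices of any clique must share a bag in every tree decomposition; so some bag has ≥ 3 vertices and tw(G) ≥ 2. Combining the bounds, tw(G) = 2.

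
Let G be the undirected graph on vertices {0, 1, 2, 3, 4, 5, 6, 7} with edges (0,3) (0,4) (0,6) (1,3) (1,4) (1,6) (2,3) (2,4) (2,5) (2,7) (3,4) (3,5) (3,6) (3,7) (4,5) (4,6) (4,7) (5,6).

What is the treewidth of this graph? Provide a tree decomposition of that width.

Every bag has size at most 4, so the width is 4 − 1 = 3 and tw(G) ≤ 3. For the lower bound, the 4 vertices {2, 3, 4, 5} are pairwise adjacent, and any tree decomposition puts a clique entirely inside one bag — forcing width ≥ 3. The upper and lower bounds meet at 3, so that is the treewidth.

Treewidth 3.
One optimal decomposition is:
Bags: B1 = {3, 4, 5, 6}  B2 = {2, 3, 4, 5}  B3 = {1, 3, 4, 6}  B4 = {2, 3, 4, 7}  B5 = {0, 3, 4, 6}
Tree: B1–B2, B1–B3, B2–B4, B1–B5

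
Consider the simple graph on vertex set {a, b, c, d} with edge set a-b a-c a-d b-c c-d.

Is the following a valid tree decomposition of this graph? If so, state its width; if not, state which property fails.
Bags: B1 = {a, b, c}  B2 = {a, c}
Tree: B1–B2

A tree decomposition must satisfy three properties: every vertex lies in some bag; for every edge, both endpoints lie together in some bag; and for every vertex, the bags containing it form a connected subtree. Here vertex d appears in no bag, so the decomposition is invalid.

No — vertex d appears in no bag.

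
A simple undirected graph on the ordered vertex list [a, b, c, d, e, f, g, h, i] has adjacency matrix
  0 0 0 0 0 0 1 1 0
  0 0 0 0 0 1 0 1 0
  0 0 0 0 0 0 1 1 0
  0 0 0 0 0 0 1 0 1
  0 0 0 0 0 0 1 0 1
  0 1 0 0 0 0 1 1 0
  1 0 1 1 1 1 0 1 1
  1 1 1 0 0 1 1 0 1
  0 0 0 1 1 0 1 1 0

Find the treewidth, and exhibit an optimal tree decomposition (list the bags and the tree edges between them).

The largest bag has 3 vertices, giving width 2; this decomposition certifies tw(G) ≤ 2. On the other hand G contains the 3-clique {d, g, i}. A clique must lie in a single bag of any decomposition, so no decomposition can have width below 2. Hence tw(G) = 2 exactly.

Treewidth 2.
One optimal decomposition is:
Bags: B1 = {g, h, i}  B2 = {d, g, i}  B3 = {a, g, h}  B4 = {c, g, h}  B5 = {f, g, h}  B6 = {b, f, h}  B7 = {e, g, i}
Tree: B1–B2, B1–B3, B3–B4, B4–B5, B5–B6, B2–B7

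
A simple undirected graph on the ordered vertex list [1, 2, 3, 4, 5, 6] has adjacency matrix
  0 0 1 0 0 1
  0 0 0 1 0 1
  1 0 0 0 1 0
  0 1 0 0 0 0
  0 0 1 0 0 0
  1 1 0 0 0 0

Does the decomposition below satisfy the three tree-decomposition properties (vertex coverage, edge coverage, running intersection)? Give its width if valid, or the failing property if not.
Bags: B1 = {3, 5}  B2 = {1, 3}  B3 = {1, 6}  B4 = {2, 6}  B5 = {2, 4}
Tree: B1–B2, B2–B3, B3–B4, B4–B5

Yes; width 1.

Vertex coverage: the bags together contain {1, 2, 3, 4, 5, 6}, the full vertex set. Edge coverage: each edge of G has both endpoints in at least one bag. Running intersection: for every vertex, the bags containing it form a connected subtree. All three properties hold, so this is a valid tree decomposition of width max|bag| − 1 = 1, and hence tw(G) ≤ 1.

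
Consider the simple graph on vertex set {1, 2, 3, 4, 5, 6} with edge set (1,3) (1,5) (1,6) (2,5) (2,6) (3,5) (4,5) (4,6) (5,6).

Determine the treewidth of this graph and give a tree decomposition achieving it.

Each bag holds 3 vertices, so the decomposition has width 2, which upper-bounds the treewidth. Conversely, {1, 3, 5} is a clique of size 3, and the vertices of any clique must share a bag in every tree decomposition; so some bag has ≥ 3 vertices and tw(G) ≥ 2. Hence tw(G) = 2 exactly.

Treewidth 2.
Bags: B1 = {1, 5, 6}  B2 = {1, 3, 5}  B3 = {4, 5, 6}  B4 = {2, 5, 6}
Tree: B1–B2, B1–B3, B1–B4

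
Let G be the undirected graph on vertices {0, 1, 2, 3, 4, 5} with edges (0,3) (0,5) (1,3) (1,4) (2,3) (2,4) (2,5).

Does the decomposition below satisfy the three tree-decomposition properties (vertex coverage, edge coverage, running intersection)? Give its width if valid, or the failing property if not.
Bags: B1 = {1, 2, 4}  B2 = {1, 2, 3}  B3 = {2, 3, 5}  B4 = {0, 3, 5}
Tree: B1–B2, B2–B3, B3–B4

Yes; width 2.

Vertex coverage: the bags together contain {0, 1, 2, 3, 4, 5}, the full vertex set. Edge coverage: each edge of G has both endpoints in at least one bag. Running intersection: for every vertex, the bags containing it form a connected subtree. All three properties hold, so this is a valid tree decomposition of width max|bag| − 1 = 2, and hence tw(G) ≤ 2.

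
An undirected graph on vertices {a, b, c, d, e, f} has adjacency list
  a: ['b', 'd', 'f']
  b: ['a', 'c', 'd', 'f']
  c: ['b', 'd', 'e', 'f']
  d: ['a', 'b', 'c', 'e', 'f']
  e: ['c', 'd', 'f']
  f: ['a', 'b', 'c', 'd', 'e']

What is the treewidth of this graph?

3

A width-3 tree decomposition is:
Bags: B1 = {c, d, e, f}  B2 = {b, c, d, f}  B3 = {a, b, d, f}
Tree: B1–B2, B2–B3
Every bag has size at most 4, so the width is 4 − 1 = 3 and tw(G) ≤ 3. Conversely, {c, d, e, f} is a clique of size 4, and the vertices of any clique must share a bag in every tree decomposition; so some bag has ≥ 4 vertices and tw(G) ≥ 3. Combining the bounds, tw(G) = 3.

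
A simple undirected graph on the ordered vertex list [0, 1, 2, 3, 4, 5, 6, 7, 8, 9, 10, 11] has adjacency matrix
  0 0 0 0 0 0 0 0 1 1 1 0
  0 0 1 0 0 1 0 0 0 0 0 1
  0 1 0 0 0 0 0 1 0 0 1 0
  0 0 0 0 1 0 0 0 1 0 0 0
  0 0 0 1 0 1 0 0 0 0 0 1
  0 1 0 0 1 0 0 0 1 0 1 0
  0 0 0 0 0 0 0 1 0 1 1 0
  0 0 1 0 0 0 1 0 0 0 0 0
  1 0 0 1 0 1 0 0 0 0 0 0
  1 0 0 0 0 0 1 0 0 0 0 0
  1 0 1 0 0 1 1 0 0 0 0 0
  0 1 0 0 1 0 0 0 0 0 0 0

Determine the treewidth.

3

A width-3 tree decomposition is:
Bags: B1 = {1, 3, 4, 11}  B2 = {1, 3, 4, 5}  B3 = {1, 3, 5, 8}  B4 = {1, 2, 5, 8}  B5 = {2, 5, 8, 10}  B6 = {0, 2, 8, 10}  B7 = {0, 2, 7, 10}  B8 = {0, 6, 7, 10}  B9 = {0, 6, 7, 9}
Tree: B1–B2, B2–B3, B3–B4, B4–B5, B5–B6, B6–B7, B7–B8, B8–B9
The largest bag has 4 vertices, giving width 3; this decomposition certifies tw(G) ≤ 3. For the lower bound: the 4 vertex sets {3,4,11}, {1}, {5}, {0,2,8,10} are disjoint, each induces a connected subgraph, and every pair is joined by at least one edge of G. Contracting each set to a single vertex therefore yields K_{4} as a minor, and since treewidth is minor-monotone, tw(G) ≥ tw(K_{4}) = 3. Therefore the treewidth is 3.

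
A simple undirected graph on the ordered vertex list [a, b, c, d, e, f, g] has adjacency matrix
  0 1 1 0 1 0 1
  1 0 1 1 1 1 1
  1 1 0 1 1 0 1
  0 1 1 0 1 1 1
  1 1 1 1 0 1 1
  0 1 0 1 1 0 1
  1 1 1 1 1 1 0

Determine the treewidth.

4

A width-4 tree decomposition is:
Bags: B1 = {b, d, e, f, g}  B2 = {b, c, d, e, g}  B3 = {a, b, c, e, g}
Tree: B1–B2, B2–B3
Every bag has size at most 5, so the width is 5 − 1 = 4 and tw(G) ≤ 4. Conversely, {b, c, d, e, g} is a clique of size 5, and the vertices of any clique must share a bag in every tree decomposition; so some bag has ≥ 5 vertices and tw(G) ≥ 4. Combining the bounds, tw(G) = 4.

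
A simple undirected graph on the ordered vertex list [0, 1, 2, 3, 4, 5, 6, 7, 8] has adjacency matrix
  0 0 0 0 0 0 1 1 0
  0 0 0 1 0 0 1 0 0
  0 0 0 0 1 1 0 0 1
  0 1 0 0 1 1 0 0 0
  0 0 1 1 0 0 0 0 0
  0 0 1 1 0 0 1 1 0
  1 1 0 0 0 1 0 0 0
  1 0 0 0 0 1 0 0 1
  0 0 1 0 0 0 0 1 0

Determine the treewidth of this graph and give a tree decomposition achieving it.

Treewidth 3.
One such decomposition:
Bags: B1 = {2, 3, 4, 8}  B2 = {2, 3, 5, 8}  B3 = {3, 5, 7, 8}  B4 = {1, 3, 5, 7}  B5 = {1, 5, 6, 7}  B6 = {0, 1, 6, 7}
Tree: B1–B2, B2–B3, B3–B4, B4–B5, B5–B6

Each bag holds 4 vertices, so the decomposition has width 3, which upper-bounds the treewidth. For the lower bound: the 4 vertex sets {2,4,8}, {3}, {5}, {0,1,6,7} are disjoint, each induces a connected subgraph, and every pair is joined by at least one edge of G. Contracting each set to a single vertex therefore yields K_{4} as a minor, and since treewidth is minor-monotone, tw(G) ≥ tw(K_{4}) = 3. Combining the bounds, tw(G) = 3.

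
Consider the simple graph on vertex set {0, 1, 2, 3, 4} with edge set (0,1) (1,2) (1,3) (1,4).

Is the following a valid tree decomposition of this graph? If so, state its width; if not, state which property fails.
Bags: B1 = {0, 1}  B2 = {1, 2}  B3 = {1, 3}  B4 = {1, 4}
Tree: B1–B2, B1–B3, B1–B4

Every vertex of G appears in some bag (union = {0, 1, 2, 3, 4}); every edge is covered by a bag; and for each vertex v the set of bags containing v is connected in the bag tree. The decomposition is therefore valid. The largest bag has 2 vertices, so the width is 1.

Yes; width 1.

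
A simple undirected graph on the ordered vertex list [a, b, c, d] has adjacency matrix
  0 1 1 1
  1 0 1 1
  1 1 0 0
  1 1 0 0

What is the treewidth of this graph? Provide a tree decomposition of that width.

Treewidth 2.
One optimal decomposition is:
Bags: B1 = {a, b, c}  B2 = {a, b, d}
Tree: B1–B2

Each bag holds 3 vertices, so the decomposition has width 2, which upper-bounds the treewidth. Conversely, {a, b, d} is a clique of size 3, and the vertices of any clique must share a bag in every tree decomposition; so some bag has ≥ 3 vertices and tw(G) ≥ 2. Combining the bounds, tw(G) = 2.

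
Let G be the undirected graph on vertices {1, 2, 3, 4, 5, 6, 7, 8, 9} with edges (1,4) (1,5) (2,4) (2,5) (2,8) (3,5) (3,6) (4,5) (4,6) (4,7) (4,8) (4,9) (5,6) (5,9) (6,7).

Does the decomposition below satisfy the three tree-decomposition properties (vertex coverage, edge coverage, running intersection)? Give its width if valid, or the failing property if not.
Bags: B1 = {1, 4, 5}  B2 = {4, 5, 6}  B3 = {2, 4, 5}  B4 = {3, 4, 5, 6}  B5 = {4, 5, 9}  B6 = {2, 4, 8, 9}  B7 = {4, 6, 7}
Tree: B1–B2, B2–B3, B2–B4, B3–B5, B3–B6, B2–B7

No — bags containing vertex 9 are not connected in the tree.

A tree decomposition must satisfy three properties: every vertex lies in some bag; for every edge, both endpoints lie together in some bag; and for every vertex, the bags containing it form a connected subtree. Here bags containing vertex 9 are not connected in the tree, so the decomposition is invalid.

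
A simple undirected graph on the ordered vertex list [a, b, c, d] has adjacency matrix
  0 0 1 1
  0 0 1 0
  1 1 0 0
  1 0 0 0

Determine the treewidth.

A width-1 tree decomposition is:
Bags: B1 = {b, c}  B2 = {a, c}  B3 = {a, d}
Tree: B1–B2, B2–B3
The largest bag has 2 vertices, giving width 1; this decomposition certifies tw(G) ≤ 1. Any graph with an edge has treewidth ≥ 1, and G has the edge b–c. Therefore the treewidth is 1.

1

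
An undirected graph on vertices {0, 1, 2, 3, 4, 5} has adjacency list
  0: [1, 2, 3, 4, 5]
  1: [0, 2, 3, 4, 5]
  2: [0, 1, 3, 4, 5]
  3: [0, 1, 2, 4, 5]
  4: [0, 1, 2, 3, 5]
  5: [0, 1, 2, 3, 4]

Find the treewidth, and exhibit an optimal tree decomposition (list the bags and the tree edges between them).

Treewidth 5.
Bags: B1 = {0, 1, 2, 3, 4, 5}
Tree: (single bag)

With just one bag of size 6, the width is 6 − 1 = 5, so tw(G) ≤ 5. Conversely, {0, 1, 2, 3, 4, 5} is a clique of size 6, and the vertices of any clique must share a bag in every tree decomposition; so some bag has ≥ 6 vertices and tw(G) ≥ 5. Hence tw(G) = 5 exactly.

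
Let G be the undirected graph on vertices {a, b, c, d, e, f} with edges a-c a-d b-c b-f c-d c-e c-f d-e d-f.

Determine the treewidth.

A width-2 tree decomposition is:
Bags: B1 = {c, d, e}  B2 = {c, d, f}  B3 = {b, c, f}  B4 = {a, c, d}
Tree: B1–B2, B2–B3, B1–B4
The largest bag has 3 vertices, giving width 2; this decomposition certifies tw(G) ≤ 2. On the other hand G contains the 3-clique {c, d, e}. A clique must lie in a single bag of any decomposition, so no decomposition can have width below 2. Hence tw(G) = 2 exactly.

2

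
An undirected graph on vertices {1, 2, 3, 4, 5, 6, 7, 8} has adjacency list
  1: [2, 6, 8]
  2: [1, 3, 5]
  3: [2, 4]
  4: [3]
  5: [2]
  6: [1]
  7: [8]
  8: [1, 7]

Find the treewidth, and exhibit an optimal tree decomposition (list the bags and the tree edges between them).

Every bag has size at most 2, so the width is 2 − 1 = 1 and tw(G) ≤ 1. G has an edge, so its treewidth is at least 1. Combining the bounds, tw(G) = 1.

Treewidth 1.
One such decomposition:
Bags: B1 = {1, 2}  B2 = {2, 3}  B3 = {1, 8}  B4 = {3, 4}  B5 = {2, 5}  B6 = {1, 6}  B7 = {7, 8}
Tree: B1–B2, B1–B3, B2–B4, B2–B5, B3–B6, B3–B7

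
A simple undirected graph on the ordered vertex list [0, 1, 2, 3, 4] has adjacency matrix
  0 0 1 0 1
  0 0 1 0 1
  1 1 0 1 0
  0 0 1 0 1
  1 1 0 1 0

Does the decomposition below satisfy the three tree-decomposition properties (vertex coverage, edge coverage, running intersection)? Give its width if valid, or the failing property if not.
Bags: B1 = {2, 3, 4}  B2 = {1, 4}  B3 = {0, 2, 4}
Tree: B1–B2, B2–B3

A tree decomposition must satisfy three properties: every vertex lies in some bag; for every edge, both endpoints lie together in some bag; and for every vertex, the bags containing it form a connected subtree. Here edge (2,1) lies in no bag, so the decomposition is invalid.

No — edge (2,1) lies in no bag.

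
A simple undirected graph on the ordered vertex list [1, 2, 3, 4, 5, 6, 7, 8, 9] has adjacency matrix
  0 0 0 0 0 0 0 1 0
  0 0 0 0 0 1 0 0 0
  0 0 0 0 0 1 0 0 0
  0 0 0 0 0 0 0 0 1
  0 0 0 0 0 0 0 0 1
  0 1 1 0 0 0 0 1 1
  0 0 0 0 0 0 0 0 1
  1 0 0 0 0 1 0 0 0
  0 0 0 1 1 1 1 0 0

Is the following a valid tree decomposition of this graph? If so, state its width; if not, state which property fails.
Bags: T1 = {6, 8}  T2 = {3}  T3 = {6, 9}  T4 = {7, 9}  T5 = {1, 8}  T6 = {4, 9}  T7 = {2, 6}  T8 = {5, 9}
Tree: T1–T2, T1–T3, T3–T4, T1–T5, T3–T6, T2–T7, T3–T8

A tree decomposition must satisfy three properties: every vertex lies in some bag; for every edge, both endpoints lie together in some bag; and for every vertex, the bags containing it form a connected subtree. Here edge (6,3) lies in no bag, so the decomposition is invalid.

No — edge (6,3) lies in no bag.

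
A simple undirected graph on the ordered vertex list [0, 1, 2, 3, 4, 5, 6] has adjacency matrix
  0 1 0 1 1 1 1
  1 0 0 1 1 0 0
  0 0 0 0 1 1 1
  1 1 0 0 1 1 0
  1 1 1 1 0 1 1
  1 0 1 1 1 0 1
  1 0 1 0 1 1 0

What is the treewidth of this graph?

3

A width-3 tree decomposition is:
Bags: B1 = {2, 4, 5, 6}  B2 = {0, 4, 5, 6}  B3 = {0, 3, 4, 5}  B4 = {0, 1, 3, 4}
Tree: B1–B2, B2–B3, B3–B4
Each bag holds 4 vertices, so the decomposition has width 3, which upper-bounds the treewidth. On the other hand G contains the 4-clique {0, 1, 3, 4}. A clique must lie in a single bag of any decomposition, so no decomposition can have width below 3. Therefore the treewidth is 3.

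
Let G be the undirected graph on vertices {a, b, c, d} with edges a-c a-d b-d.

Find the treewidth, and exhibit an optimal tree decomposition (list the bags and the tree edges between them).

Treewidth 1.
One such decomposition:
Bags: B1 = {b, d}  B2 = {a, d}  B3 = {a, c}
Tree: B1–B2, B2–B3

Each bag holds 2 vertices, so the decomposition has width 1, which upper-bounds the treewidth. Since G has at least one edge (e.g. b–d), it is not an edgeless graph, so tw(G) ≥ 1. The upper and lower bounds meet at 1, so that is the treewidth.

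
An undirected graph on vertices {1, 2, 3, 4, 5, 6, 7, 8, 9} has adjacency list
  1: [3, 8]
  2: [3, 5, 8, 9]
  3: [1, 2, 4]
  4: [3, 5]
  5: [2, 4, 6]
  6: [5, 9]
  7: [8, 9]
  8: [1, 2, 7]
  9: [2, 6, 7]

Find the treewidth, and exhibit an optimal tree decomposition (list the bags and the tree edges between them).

Treewidth 3.
One optimal decomposition is:
Bags: B1 = {1, 3, 4, 5}  B2 = {1, 2, 3, 5}  B3 = {1, 2, 5, 8}  B4 = {2, 5, 6, 8}  B5 = {2, 6, 8, 9}  B6 = {6, 7, 8, 9}
Tree: B1–B2, B2–B3, B3–B4, B4–B5, B5–B6

The largest bag has 4 vertices, giving width 3; this decomposition certifies tw(G) ≤ 3. For the lower bound: the 4 vertex sets {1,3,4}, {5}, {2}, {6,7,8,9} are disjoint, each induces a connected subgraph, and every pair is joined by at least one edge of G. Contracting each set to a single vertex therefore yields K_{4} as a minor, and since treewidth is minor-monotone, tw(G) ≥ tw(K_{4}) = 3. Combining the bounds, tw(G) = 3.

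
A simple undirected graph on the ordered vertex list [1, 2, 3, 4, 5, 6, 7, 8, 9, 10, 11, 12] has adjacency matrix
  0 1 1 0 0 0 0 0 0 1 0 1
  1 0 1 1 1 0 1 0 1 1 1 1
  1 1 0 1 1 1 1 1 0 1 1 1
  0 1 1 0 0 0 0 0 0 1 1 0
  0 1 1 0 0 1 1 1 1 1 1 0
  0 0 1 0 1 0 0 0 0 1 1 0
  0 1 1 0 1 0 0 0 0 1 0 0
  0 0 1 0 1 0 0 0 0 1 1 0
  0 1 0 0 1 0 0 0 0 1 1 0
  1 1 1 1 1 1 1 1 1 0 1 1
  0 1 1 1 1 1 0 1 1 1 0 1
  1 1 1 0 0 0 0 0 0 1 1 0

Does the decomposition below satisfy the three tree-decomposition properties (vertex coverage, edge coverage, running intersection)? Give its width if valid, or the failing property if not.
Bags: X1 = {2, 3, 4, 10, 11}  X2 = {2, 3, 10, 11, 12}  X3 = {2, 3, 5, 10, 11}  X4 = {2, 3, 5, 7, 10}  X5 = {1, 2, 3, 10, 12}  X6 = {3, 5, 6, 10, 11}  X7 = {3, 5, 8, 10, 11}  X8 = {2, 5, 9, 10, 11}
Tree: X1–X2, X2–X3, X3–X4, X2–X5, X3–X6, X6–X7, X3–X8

Yes; width 4.

Checking the three conditions: (i) the bags cover all of {1, 2, 3, 4, 5, 6, 7, 8, 9, 10, 11, 12}; (ii) for each edge, some bag contains both endpoints; (iii) the bags containing any fixed vertex form a subtree. All hold, so the decomposition is valid with width 5 − 1 = 4.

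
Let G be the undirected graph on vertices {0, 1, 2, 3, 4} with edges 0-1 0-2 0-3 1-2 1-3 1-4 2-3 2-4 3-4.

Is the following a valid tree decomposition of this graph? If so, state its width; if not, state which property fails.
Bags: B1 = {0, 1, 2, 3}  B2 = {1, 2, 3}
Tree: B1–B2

A tree decomposition must satisfy three properties: every vertex lies in some bag; for every edge, both endpoints lie together in some bag; and for every vertex, the bags containing it form a connected subtree. Here vertex 4 appears in no bag, so the decomposition is invalid.

No — vertex 4 appears in no bag.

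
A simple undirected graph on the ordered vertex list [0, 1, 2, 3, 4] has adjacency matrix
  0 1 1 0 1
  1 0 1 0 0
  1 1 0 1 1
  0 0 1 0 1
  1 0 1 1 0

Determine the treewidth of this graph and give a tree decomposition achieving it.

Each bag holds 3 vertices, so the decomposition has width 2, which upper-bounds the treewidth. On the other hand G contains the 3-clique {0, 1, 2}. A clique must lie in a single bag of any decomposition, so no decomposition can have width below 2. Therefore the treewidth is 2.

Treewidth 2.
One such decomposition:
Bags: B1 = {0, 1, 2}  B2 = {0, 2, 4}  B3 = {2, 3, 4}
Tree: B1–B2, B2–B3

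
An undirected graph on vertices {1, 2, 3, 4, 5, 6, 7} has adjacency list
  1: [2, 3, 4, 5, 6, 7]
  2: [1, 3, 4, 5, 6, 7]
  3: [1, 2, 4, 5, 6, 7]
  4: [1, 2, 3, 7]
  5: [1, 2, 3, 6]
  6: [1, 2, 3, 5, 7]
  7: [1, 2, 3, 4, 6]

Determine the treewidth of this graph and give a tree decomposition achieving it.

Each bag holds 5 vertices, so the decomposition has width 4, which upper-bounds the treewidth. On the other hand G contains the 5-clique {1, 2, 3, 4, 7}. A clique must lie in a single bag of any decomposition, so no decomposition can have width below 4. Therefore the treewidth is 4.

Treewidth 4.
Bags: B1 = {1, 2, 3, 4, 7}  B2 = {1, 2, 3, 6, 7}  B3 = {1, 2, 3, 5, 6}
Tree: B1–B2, B2–B3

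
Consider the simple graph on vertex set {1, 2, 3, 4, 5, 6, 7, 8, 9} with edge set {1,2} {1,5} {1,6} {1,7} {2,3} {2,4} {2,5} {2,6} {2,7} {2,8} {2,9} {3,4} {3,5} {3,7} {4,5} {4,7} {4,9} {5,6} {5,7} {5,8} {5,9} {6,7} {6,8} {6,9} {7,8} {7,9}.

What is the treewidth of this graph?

4

A width-4 tree decomposition is:
Bags: B1 = {2, 5, 6, 7, 9}  B2 = {2, 5, 6, 7, 8}  B3 = {2, 4, 5, 7, 9}  B4 = {2, 3, 4, 5, 7}  B5 = {1, 2, 5, 6, 7}
Tree: B1–B2, B1–B3, B3–B4, B1–B5
Each bag holds 5 vertices, so the decomposition has width 4, which upper-bounds the treewidth. For the lower bound, the 5 vertices {2, 3, 4, 5, 7} are pairwise adjacent, and any tree decomposition puts a clique entirely inside one bag — forcing width ≥ 4. The upper and lower bounds meet at 4, so that is the treewidth.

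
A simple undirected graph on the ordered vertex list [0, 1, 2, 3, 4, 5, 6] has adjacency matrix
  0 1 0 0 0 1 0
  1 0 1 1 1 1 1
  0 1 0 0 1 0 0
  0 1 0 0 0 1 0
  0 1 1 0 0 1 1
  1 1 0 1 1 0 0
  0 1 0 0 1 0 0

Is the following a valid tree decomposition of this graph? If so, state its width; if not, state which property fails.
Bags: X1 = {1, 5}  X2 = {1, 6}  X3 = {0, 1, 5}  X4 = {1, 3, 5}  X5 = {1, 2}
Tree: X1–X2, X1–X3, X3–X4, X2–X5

No — vertex 4 appears in no bag.

A tree decomposition must satisfy three properties: every vertex lies in some bag; for every edge, both endpoints lie together in some bag; and for every vertex, the bags containing it form a connected subtree. Here vertex 4 appears in no bag, so the decomposition is invalid.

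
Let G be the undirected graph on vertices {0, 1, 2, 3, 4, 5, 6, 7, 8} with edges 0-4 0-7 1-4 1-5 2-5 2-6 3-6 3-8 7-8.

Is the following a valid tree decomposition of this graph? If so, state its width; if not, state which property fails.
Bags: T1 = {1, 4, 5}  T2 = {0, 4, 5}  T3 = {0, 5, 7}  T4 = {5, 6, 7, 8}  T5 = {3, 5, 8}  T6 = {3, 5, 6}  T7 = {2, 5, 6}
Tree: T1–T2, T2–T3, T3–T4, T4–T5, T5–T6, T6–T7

No — bags containing vertex 6 are not connected in the tree.

A tree decomposition must satisfy three properties: every vertex lies in some bag; for every edge, both endpoints lie together in some bag; and for every vertex, the bags containing it form a connected subtree. Here bags containing vertex 6 are not connected in the tree, so the decomposition is invalid.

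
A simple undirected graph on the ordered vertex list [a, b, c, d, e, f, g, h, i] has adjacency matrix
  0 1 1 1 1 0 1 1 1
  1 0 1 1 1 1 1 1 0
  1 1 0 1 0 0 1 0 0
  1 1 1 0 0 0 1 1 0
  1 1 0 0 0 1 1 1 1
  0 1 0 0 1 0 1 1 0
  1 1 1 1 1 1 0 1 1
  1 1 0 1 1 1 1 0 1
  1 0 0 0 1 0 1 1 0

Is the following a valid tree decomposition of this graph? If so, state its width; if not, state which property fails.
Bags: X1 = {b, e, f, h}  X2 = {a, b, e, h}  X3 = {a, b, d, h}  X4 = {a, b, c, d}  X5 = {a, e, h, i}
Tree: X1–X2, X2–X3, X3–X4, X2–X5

No — vertex g appears in no bag.

A tree decomposition must satisfy three properties: every vertex lies in some bag; for every edge, both endpoints lie together in some bag; and for every vertex, the bags containing it form a connected subtree. Here vertex g appears in no bag, so the decomposition is invalid.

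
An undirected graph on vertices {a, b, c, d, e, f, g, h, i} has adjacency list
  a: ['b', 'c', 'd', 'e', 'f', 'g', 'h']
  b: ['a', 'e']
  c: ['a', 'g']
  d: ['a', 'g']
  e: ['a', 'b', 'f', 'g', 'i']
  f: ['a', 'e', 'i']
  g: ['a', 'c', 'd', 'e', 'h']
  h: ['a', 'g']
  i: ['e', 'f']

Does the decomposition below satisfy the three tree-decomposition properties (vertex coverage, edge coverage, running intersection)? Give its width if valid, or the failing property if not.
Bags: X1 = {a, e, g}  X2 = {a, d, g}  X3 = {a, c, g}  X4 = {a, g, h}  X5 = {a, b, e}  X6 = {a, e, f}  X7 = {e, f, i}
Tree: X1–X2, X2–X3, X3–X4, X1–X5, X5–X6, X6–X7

Yes; width 2.

Every vertex of G appears in some bag (union = {a, b, c, d, e, f, g, h, i}); every edge is covered by a bag; and for each vertex v the set of bags containing v is connected in the bag tree. The decomposition is therefore valid. The largest bag has 3 vertices, so the width is 2.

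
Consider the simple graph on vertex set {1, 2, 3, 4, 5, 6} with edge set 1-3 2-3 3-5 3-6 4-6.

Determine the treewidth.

1

A width-1 tree decomposition is:
Bags: B1 = {3, 5}  B2 = {3, 6}  B3 = {4, 6}  B4 = {1, 3}  B5 = {2, 3}
Tree: B1–B2, B2–B3, B2–B4, B1–B5
The largest bag has 2 vertices, giving width 1; this decomposition certifies tw(G) ≤ 1. Since G has at least one edge (e.g. 5–3), it is not an edgeless graph, so tw(G) ≥ 1. Combining the bounds, tw(G) = 1.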